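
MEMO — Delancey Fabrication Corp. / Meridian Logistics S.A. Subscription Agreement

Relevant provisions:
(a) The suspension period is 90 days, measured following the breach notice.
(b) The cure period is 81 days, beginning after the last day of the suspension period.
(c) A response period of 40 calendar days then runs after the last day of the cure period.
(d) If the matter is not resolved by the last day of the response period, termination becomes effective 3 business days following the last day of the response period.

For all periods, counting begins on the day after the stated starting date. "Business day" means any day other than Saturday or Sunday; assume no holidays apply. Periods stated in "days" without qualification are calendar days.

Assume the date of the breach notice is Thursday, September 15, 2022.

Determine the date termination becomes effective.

April 19, 2023

The last day of the suspension period: 90 calendar days after September 15, 2022 is December 14, 2022.
The last day of the cure period: 81 calendar days after December 14, 2022 is March 5, 2023.
The last day of the response period: March 5, 2023 + 40 days = April 14, 2023.
From Friday, April 14, 2023, 3 business days (Apr 17, Apr 18, Apr 19, skipping weekends) brings us to Wednesday, April 19, 2023, which is the date termination becomes effective.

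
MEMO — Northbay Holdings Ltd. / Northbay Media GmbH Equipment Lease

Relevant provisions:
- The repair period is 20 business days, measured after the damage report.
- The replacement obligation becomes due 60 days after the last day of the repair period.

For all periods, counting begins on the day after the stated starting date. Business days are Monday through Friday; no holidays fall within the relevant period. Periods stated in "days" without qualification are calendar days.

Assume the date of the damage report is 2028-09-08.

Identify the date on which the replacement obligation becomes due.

2028-12-05

The last day of the repair period: counting 20 business days from Friday, 2028-09-08 (Sep 11, Sep 12, Sep 13, Sep 14, …, Oct 4, Oct 5, Oct 6, skipping weekends) reaches Friday, 2028-10-06.
The date on which the replacement obligation becomes due: 60 calendar days after 2028-10-06 is 2028-12-05.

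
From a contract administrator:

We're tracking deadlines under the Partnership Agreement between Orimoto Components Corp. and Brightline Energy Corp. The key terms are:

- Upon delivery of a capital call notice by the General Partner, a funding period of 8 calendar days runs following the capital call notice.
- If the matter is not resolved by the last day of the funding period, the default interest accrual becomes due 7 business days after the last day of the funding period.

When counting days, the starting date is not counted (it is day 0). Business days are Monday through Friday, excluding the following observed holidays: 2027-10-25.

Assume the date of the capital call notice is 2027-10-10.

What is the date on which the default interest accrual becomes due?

2027-10-28

The last day of the funding period: 2027-10-10 + 8 days = 2027-10-18.
From Monday, 2027-10-18, 7 business days (Oct 19, Oct 20, Oct 21, Oct 22, Oct 26, Oct 27, Oct 28, skipping weekends and the listed holiday on Oct 25) brings us to Thursday, 2027-10-28, which is the date on which the default interest accrual becomes due.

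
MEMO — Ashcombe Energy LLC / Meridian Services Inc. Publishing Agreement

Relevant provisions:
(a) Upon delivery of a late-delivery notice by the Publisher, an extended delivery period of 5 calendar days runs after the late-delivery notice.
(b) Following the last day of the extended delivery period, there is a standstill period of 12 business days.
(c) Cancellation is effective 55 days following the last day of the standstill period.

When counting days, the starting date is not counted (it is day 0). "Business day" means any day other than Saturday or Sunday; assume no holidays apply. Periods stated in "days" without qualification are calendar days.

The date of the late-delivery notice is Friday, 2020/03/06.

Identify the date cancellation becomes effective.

2020/05/21

Adding 5 calendar days to 2020/03/06 gives 2020/03/11, which is the last day of the extended delivery period.
From Wednesday, 2020/03/11, 12 business days (Mar 12, Mar 13, Mar 16, Mar 17, …, Mar 25, Mar 26, Mar 27, skipping weekends) brings us to Friday, 2020/03/27, which is the last day of the standstill period.
Adding 55 calendar days to 2020/03/27 gives 2020/05/21, which is the date cancellation becomes effective.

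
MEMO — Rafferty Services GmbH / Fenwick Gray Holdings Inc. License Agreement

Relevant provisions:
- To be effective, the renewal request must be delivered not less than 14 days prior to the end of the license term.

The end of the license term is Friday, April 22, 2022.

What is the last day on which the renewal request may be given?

April 22, 2022 minus 14 days is April 8, 2022.

April 8, 2022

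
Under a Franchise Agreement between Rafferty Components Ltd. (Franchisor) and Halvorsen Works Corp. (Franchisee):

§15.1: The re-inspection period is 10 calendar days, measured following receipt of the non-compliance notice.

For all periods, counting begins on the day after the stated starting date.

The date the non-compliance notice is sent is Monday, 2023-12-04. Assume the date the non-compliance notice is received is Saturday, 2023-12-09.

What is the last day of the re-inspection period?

The last day of the re-inspection period: 2023-12-09 + 10 days = 2023-12-19.

2023-12-19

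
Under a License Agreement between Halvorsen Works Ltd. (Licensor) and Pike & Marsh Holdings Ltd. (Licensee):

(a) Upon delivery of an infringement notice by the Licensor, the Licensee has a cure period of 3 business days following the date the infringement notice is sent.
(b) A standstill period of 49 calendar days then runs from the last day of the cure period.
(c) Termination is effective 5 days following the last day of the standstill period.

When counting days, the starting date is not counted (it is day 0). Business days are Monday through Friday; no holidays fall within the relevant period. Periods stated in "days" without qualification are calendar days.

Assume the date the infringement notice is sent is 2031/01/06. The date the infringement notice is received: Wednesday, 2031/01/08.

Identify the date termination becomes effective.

From Monday, 2031/01/06, 3 business days (Jan 7, Jan 8, Jan 9, skipping weekends) brings us to Thursday, 2031/01/09, which is the last day of the cure period.
The last day of the standstill period: 2031/01/09 + 49 days = 2031/02/27.
The date termination becomes effective: 5 calendar days after 2031/02/27 is 2031/03/04.

2031/03/04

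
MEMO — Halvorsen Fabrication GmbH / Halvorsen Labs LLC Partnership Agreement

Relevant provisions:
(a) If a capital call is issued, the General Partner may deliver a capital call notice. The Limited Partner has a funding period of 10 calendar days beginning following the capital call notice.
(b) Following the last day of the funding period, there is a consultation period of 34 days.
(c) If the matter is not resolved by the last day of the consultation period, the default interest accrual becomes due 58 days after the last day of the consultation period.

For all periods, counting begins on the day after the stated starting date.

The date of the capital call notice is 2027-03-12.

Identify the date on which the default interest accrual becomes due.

Adding 10 calendar days to 2027-03-12 gives 2027-03-22, which is the last day of the funding period.
The last day of the consultation period: 34 calendar days after 2027-03-22 is 2027-04-25.
The date on which the default interest accrual becomes due: 58 calendar days after 2027-04-25 is 2027-06-22.

2027-06-22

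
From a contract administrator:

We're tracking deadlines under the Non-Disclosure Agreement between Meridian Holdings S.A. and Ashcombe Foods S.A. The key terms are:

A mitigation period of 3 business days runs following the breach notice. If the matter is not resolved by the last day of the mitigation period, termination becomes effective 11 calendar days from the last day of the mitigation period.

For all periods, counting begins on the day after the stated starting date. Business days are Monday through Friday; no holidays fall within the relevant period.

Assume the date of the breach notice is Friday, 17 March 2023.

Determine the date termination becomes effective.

2 April 2023

From Friday, 17 March 2023, 3 business days (Mar 20, Mar 21, Mar 22, skipping weekends) brings us to Wednesday, 22 March 2023, which is the last day of the mitigation period.
The date termination becomes effective: 22 March 2023 + 11 days = 2 April 2023.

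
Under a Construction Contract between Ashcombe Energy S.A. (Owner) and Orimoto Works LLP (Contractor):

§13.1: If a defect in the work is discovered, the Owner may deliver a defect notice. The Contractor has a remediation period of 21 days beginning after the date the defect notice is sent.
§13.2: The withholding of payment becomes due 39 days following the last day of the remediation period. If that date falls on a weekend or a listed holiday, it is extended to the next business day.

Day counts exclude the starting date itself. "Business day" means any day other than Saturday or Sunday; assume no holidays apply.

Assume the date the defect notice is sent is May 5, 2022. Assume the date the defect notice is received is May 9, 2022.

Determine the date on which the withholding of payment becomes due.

Adding 21 calendar days to May 5, 2022 gives May 26, 2022, which is the last day of the remediation period.
The date on which the withholding of payment becomes due: May 26, 2022 + 39 days = Jul 4, 2022. Jul 4, 2022 is a Monday, so no roll-forward applies.

Jul 4, 2022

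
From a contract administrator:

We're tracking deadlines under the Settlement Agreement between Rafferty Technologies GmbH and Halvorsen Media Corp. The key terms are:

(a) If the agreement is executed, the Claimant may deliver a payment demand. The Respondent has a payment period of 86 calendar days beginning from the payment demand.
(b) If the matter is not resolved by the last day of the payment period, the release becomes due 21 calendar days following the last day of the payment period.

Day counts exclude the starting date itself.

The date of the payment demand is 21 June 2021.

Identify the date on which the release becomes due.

6 October 2021

The last day of the payment period: 86 calendar days after 21 June 2021 is 15 September 2021.
The date on which the release becomes due: 21 calendar days after 15 September 2021 is 6 October 2021.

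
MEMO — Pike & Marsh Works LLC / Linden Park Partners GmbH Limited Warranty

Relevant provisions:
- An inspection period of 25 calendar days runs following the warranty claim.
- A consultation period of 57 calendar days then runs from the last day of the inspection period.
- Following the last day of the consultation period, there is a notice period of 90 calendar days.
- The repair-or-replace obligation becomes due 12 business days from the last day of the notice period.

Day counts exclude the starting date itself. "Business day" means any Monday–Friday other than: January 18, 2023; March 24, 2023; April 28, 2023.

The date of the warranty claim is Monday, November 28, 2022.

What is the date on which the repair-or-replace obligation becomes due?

The last day of the inspection period: 25 calendar days after November 28, 2022 is December 23, 2022.
Adding 57 calendar days to December 23, 2022 gives February 18, 2023, which is the last day of the consultation period.
The last day of the notice period: 90 calendar days after February 18, 2023 is May 19, 2023.
The date on which the repair-or-replace obligation becomes due: 12 business days after Friday, May 19, 2023, skipping weekends — May 22, May 23, May 24, May 25, …, Jun 2, Jun 5, Jun 6 — lands on Tuesday, June 6, 2023.

June 6, 2023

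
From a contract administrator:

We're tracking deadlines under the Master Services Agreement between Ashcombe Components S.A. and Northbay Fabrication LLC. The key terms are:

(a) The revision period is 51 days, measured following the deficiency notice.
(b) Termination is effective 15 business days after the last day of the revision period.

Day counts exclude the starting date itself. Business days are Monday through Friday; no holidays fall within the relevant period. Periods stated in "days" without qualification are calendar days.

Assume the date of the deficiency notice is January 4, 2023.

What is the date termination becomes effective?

The last day of the revision period: January 4, 2023 + 51 days = February 24, 2023.
From Friday, February 24, 2023, 15 business days (Feb 27, Feb 28, Mar 1, Mar 2, …, Mar 15, Mar 16, Mar 17, skipping weekends) brings us to Friday, March 17, 2023, which is the date termination becomes effective.

March 17, 2023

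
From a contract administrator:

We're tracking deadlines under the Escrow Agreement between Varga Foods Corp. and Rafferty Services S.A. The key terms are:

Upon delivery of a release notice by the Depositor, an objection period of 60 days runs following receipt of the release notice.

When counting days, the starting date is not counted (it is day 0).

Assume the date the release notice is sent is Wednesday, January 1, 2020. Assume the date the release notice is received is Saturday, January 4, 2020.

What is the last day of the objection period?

March 4, 2020

Adding 60 calendar days to January 4, 2020 gives March 4, 2020, which is the last day of the objection period.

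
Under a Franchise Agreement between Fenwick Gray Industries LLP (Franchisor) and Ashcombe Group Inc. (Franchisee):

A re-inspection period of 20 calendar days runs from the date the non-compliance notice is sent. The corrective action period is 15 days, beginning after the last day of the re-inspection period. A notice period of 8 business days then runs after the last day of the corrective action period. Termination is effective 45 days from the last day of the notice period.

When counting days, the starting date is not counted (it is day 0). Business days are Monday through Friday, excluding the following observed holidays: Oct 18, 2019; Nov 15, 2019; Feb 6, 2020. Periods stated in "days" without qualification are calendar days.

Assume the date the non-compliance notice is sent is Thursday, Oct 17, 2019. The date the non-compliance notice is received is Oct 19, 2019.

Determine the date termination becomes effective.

Jan 17, 2020

The last day of the re-inspection period: Oct 17, 2019 + 20 days = Nov 6, 2019.
Adding 15 calendar days to Nov 6, 2019 gives Nov 21, 2019, which is the last day of the corrective action period.
The last day of the notice period: counting 8 business days from Thursday, Nov 21, 2019 (Nov 22, Nov 25, Nov 26, Nov 27, Nov 28, Nov 29, Dec 2, Dec 3, skipping weekends) reaches Tuesday, Dec 3, 2019.
Adding 45 calendar days to Dec 3, 2019 gives Jan 17, 2020, which is the date termination becomes effective.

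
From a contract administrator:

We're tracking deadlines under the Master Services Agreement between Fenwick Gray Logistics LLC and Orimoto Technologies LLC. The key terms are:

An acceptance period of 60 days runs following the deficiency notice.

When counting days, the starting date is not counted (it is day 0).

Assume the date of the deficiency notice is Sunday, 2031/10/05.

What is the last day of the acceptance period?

The last day of the acceptance period: 2031/10/05 + 60 days = 2031/12/04.

2031/12/04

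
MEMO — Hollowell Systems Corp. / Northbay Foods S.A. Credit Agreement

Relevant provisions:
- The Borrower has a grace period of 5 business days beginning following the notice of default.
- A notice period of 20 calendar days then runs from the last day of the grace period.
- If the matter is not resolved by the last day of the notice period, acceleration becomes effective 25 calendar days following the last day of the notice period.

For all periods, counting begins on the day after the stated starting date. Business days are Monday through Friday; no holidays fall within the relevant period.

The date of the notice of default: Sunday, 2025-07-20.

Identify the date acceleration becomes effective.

2025-09-08

From Sunday, 2025-07-20, 5 business days (Jul 21, Jul 22, Jul 23, Jul 24, Jul 25, skipping weekends) brings us to Friday, 2025-07-25, which is the last day of the grace period.
The last day of the notice period: 2025-07-25 + 20 days = 2025-08-14.
The date acceleration becomes effective: 25 calendar days after 2025-08-14 is 2025-09-08.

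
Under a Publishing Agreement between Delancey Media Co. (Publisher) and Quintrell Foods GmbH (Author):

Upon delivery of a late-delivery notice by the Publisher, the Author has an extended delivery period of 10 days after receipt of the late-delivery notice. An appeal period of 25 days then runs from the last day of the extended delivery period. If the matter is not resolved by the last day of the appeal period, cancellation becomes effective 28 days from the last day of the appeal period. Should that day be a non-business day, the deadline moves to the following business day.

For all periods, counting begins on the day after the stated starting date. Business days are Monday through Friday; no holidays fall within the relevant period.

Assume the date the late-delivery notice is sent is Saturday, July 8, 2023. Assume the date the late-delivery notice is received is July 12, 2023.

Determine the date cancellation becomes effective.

The last day of the extended delivery period: July 12, 2023 + 10 days = July 22, 2023.
The last day of the appeal period: 25 calendar days after July 22, 2023 is August 16, 2023.
The date cancellation becomes effective: August 16, 2023 + 28 days = September 13, 2023. September 13, 2023 is a Wednesday, so no roll-forward applies.

September 13, 2023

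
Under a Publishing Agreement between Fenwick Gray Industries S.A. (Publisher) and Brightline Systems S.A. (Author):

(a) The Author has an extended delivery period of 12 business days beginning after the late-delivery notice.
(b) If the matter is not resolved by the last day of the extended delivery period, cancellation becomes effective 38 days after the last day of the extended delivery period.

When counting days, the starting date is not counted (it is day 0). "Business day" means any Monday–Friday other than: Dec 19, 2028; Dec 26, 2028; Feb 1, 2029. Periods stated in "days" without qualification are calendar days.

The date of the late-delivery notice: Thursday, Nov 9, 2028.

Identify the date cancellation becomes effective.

Jan 4, 2029

The last day of the extended delivery period: 12 business days after Thursday, Nov 9, 2028, skipping weekends — Nov 10, Nov 13, Nov 14, Nov 15, …, Nov 23, Nov 24, Nov 27 — lands on Monday, Nov 27, 2028.
Adding 38 calendar days to Nov 27, 2028 gives Jan 4, 2029, which is the date cancellation becomes effective.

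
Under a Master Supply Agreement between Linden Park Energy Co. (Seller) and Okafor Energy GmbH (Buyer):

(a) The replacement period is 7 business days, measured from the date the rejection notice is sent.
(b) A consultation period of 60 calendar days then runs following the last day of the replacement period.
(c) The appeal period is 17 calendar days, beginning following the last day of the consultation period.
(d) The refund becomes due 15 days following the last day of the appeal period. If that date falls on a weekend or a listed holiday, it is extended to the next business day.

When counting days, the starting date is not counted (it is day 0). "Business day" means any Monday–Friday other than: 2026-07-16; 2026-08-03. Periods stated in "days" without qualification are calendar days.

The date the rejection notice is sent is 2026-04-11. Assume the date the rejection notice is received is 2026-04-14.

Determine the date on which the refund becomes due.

The last day of the replacement period: counting 7 business days from Saturday, 2026-04-11 (Apr 13, Apr 14, Apr 15, Apr 16, Apr 17, Apr 20, Apr 21, skipping weekends) reaches Tuesday, 2026-04-21.
Adding 60 calendar days to 2026-04-21 gives 2026-06-20, which is the last day of the consultation period.
The last day of the appeal period: 17 calendar days after 2026-06-20 is 2026-07-07.
The date on which the refund becomes due: 15 calendar days after 2026-07-07 is 2026-07-22. 2026-07-22 is a Wednesday and is not a listed holiday, so no roll-forward applies.

2026-07-22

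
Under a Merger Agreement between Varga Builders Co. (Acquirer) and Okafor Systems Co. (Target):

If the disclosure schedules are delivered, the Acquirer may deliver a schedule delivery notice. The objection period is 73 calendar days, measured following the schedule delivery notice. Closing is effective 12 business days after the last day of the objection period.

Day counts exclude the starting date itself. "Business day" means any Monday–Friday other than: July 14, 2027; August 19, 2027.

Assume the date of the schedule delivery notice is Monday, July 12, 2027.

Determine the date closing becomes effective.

October 11, 2027

Adding 73 calendar days to July 12, 2027 gives September 23, 2027, which is the last day of the objection period.
The date closing becomes effective: 12 business days after Thursday, September 23, 2027, skipping weekends — Sep 24, Sep 27, Sep 28, Sep 29, …, Oct 7, Oct 8, Oct 11 — lands on Monday, October 11, 2027.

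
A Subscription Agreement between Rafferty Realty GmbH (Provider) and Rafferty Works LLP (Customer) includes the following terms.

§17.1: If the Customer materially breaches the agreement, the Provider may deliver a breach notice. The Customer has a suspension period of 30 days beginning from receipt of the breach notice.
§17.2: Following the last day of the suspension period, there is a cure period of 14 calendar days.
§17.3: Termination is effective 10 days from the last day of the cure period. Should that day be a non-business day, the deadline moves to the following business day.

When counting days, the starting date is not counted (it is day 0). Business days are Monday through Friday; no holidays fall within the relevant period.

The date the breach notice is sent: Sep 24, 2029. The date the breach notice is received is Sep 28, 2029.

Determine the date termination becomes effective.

The last day of the suspension period: Sep 28, 2029 + 30 days = Oct 28, 2029.
The last day of the cure period: Oct 28, 2029 + 14 days = Nov 11, 2029.
The date termination becomes effective: 10 calendar days after Nov 11, 2029 is Nov 21, 2029. Nov 21, 2029 is a Wednesday, so no roll-forward applies.

Nov 21, 2029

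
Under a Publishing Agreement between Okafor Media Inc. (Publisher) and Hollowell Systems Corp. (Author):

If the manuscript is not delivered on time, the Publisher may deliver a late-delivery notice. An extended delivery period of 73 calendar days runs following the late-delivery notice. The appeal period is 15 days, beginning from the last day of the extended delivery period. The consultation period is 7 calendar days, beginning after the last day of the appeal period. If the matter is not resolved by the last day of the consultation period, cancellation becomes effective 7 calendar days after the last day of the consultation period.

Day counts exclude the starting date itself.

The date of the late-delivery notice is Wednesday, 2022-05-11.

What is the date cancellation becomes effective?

The last day of the extended delivery period: 73 calendar days after 2022-05-11 is 2022-07-23.
The last day of the appeal period: 2022-07-23 + 15 days = 2022-08-07.
The last day of the consultation period: 7 calendar days after 2022-08-07 is 2022-08-14.
The date cancellation becomes effective: 2022-08-14 + 7 days = 2022-08-21.

2022-08-21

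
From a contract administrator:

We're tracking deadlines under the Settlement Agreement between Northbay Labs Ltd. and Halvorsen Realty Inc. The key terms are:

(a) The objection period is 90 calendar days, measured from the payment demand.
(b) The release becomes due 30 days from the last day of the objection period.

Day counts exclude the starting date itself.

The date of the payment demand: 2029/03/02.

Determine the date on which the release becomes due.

The last day of the objection period: 90 calendar days after 2029/03/02 is 2029/05/31.
The date on which the release becomes due: 2029/05/31 + 30 days = 2029/06/30.

2029/06/30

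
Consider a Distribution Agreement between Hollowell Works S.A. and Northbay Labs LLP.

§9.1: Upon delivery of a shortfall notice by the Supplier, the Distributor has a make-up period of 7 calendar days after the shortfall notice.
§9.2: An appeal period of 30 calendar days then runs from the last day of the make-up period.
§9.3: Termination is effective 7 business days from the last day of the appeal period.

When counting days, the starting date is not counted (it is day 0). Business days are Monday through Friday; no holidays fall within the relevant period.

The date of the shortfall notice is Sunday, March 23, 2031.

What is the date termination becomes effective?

May 8, 2031

The last day of the make-up period: 7 calendar days after March 23, 2031 is March 30, 2031.
The last day of the appeal period: 30 calendar days after March 30, 2031 is April 29, 2031.
The date termination becomes effective: 7 business days after Tuesday, April 29, 2031, skipping weekends — Apr 30, May 1, May 2, May 5, May 6, May 7, May 8 — lands on Thursday, May 8, 2031.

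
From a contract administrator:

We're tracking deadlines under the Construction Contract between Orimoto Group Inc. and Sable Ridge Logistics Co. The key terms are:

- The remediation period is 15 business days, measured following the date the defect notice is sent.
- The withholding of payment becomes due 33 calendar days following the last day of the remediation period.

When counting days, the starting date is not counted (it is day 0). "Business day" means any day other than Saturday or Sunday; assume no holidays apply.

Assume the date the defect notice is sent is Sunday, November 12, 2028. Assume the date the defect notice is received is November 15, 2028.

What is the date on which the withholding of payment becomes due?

January 3, 2029

The last day of the remediation period: counting 15 business days from Sunday, November 12, 2028 (Nov 13, Nov 14, Nov 15, Nov 16, …, Nov 29, Nov 30, Dec 1, skipping weekends) reaches Friday, December 1, 2028.
Adding 33 calendar days to December 1, 2028 gives January 3, 2029, which is the date on which the withholding of payment becomes due.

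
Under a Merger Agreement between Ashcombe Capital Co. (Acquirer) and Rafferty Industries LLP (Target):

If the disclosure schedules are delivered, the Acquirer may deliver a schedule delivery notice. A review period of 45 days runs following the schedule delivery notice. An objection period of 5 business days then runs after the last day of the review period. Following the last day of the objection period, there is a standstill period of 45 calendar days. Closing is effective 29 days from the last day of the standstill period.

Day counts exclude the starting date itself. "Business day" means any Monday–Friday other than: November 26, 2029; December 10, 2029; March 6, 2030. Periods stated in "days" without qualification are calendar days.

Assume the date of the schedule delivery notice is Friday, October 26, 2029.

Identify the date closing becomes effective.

March 1, 2030

Adding 45 calendar days to October 26, 2029 gives December 10, 2029, which is the last day of the review period.
From Monday, December 10, 2029, 5 business days (Dec 11, Dec 12, Dec 13, Dec 14, Dec 17, skipping weekends) brings us to Monday, December 17, 2029, which is the last day of the objection period.
The last day of the standstill period: 45 calendar days after December 17, 2029 is January 31, 2030.
The date closing becomes effective: January 31, 2030 + 29 days = March 1, 2030.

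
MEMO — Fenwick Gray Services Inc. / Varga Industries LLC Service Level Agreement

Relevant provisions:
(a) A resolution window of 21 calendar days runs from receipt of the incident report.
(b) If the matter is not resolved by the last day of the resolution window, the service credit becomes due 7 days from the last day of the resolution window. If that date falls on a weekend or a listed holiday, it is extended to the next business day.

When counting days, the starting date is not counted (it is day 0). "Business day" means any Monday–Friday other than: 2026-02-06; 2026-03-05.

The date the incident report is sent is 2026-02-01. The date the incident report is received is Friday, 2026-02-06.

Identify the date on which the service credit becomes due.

2026-03-06

The last day of the resolution window: 21 calendar days after 2026-02-06 is 2026-02-27.
Adding 7 calendar days to 2026-02-27 gives 2026-03-06, which is the date on which the service credit becomes due. 2026-03-06 is a Friday and is not a listed holiday, so no roll-forward applies.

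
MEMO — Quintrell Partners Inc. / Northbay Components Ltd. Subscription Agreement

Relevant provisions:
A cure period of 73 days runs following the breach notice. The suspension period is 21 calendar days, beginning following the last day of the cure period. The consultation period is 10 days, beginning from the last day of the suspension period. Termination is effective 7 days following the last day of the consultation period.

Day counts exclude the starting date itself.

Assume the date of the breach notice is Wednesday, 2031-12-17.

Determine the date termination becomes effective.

The last day of the cure period: 2031-12-17 + 73 days = 2032-02-28.
The last day of the suspension period: 2032-02-28 + 21 days = 2032-03-20.
The last day of the consultation period: 2032-03-20 + 10 days = 2032-03-30.
The date termination becomes effective: 7 calendar days after 2032-03-30 is 2032-04-06.

2032-04-06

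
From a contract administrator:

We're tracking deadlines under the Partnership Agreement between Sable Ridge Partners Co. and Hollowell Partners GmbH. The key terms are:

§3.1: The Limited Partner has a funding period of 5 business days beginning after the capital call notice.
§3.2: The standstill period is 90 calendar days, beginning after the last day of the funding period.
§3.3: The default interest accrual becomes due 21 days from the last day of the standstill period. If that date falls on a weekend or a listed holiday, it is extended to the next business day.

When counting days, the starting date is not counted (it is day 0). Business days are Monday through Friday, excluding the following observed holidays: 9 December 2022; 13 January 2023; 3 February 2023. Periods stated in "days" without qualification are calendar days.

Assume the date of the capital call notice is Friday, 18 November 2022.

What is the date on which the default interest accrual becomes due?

The last day of the funding period: counting 5 business days from Friday, 18 November 2022 (Nov 21, Nov 22, Nov 23, Nov 24, Nov 25, skipping weekends) reaches Friday, 25 November 2022.
The last day of the standstill period: 25 November 2022 + 90 days = 23 February 2023.
The date on which the default interest accrual becomes due: 23 February 2023 + 21 days = 16 March 2023. 16 March 2023 is a Thursday and is not a listed holiday, so no roll-forward applies.

16 March 2023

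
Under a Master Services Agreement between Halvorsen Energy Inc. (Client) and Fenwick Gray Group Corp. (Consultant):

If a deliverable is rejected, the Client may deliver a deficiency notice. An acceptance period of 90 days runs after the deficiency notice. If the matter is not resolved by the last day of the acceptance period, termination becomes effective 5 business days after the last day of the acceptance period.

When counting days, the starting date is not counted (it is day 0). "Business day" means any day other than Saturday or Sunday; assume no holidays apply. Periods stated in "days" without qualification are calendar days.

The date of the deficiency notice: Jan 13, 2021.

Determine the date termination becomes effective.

The last day of the acceptance period: Jan 13, 2021 + 90 days = Apr 13, 2021.
From Tuesday, Apr 13, 2021, 5 business days (Apr 14, Apr 15, Apr 16, Apr 19, Apr 20, skipping weekends) brings us to Tuesday, Apr 20, 2021, which is the date termination becomes effective.

Apr 20, 2021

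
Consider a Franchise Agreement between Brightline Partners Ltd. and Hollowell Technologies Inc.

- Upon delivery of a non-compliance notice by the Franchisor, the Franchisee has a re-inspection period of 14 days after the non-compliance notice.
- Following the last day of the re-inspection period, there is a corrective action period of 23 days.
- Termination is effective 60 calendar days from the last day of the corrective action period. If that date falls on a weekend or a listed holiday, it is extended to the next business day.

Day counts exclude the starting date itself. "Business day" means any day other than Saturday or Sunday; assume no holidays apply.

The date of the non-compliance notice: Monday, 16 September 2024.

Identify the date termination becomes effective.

23 December 2024

The last day of the re-inspection period: 16 September 2024 + 14 days = 30 September 2024.
The last day of the corrective action period: 23 calendar days after 30 September 2024 is 23 October 2024.
The date termination becomes effective: 60 calendar days after 23 October 2024 is 22 December 2024. That falls on a Sunday, so it rolls to the next business day, Monday, 23 December 2024.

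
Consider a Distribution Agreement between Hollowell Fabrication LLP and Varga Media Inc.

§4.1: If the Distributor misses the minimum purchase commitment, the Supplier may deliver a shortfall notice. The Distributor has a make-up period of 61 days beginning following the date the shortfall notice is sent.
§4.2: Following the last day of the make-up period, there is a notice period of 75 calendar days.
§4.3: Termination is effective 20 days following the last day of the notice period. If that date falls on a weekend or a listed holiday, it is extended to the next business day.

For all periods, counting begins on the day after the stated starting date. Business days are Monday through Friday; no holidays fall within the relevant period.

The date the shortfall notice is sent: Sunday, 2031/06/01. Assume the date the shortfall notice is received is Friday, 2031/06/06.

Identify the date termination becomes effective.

Adding 61 calendar days to 2031/06/01 gives 2031/08/01, which is the last day of the make-up period.
The last day of the notice period: 2031/08/01 + 75 days = 2031/10/15.
The date termination becomes effective: 2031/10/15 + 20 days = 2031/11/04. 2031/11/04 is a Tuesday, so no roll-forward applies.

2031/11/04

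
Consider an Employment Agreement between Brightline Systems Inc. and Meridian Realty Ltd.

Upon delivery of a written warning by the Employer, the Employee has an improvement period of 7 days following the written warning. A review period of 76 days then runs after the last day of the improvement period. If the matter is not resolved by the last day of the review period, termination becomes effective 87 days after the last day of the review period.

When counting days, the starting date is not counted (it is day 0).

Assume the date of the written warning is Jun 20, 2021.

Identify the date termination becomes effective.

Adding 7 calendar days to Jun 20, 2021 gives Jun 27, 2021, which is the last day of the improvement period.
Adding 76 calendar days to Jun 27, 2021 gives Sep 11, 2021, which is the last day of the review period.
Adding 87 calendar days to Sep 11, 2021 gives Dec 7, 2021, which is the date termination becomes effective.

Dec 7, 2021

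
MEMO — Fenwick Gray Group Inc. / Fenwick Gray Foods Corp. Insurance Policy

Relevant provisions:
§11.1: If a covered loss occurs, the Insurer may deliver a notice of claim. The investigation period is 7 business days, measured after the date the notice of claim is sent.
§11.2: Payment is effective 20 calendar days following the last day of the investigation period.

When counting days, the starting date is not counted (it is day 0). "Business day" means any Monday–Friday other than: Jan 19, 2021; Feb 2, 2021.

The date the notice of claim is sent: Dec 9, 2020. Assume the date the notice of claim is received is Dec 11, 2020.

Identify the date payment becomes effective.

The last day of the investigation period: counting 7 business days from Wednesday, Dec 9, 2020 (Dec 10, Dec 11, Dec 14, Dec 15, Dec 16, Dec 17, Dec 18, skipping weekends) reaches Friday, Dec 18, 2020.
The date payment becomes effective: Dec 18, 2020 + 20 days = Jan 7, 2021.

Jan 7, 2021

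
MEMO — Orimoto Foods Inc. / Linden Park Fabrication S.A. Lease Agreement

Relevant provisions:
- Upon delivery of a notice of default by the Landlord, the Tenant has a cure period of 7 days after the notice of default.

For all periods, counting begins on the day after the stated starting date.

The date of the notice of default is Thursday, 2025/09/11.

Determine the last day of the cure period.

2025/09/18

Adding 7 calendar days to 2025/09/11 gives 2025/09/18, which is the last day of the cure period.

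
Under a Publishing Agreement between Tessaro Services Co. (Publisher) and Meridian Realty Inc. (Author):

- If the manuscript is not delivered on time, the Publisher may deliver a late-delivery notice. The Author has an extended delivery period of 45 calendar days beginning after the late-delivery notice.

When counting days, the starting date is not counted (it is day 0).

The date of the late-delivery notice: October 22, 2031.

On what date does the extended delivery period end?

December 6, 2031

The last day of the extended delivery period: October 22, 2031 + 45 days = December 6, 2031.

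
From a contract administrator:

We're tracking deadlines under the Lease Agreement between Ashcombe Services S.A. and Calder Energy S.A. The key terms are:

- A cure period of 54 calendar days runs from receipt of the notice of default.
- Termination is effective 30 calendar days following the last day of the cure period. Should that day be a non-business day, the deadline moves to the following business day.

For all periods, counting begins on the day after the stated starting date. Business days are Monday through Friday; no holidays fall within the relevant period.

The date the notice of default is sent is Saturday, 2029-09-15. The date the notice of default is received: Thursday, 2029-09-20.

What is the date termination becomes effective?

Adding 54 calendar days to 2029-09-20 gives 2029-11-13, which is the last day of the cure period.
The date termination becomes effective: 30 calendar days after 2029-11-13 is 2029-12-13. 2029-12-13 is a Thursday, so no roll-forward applies.

2029-12-13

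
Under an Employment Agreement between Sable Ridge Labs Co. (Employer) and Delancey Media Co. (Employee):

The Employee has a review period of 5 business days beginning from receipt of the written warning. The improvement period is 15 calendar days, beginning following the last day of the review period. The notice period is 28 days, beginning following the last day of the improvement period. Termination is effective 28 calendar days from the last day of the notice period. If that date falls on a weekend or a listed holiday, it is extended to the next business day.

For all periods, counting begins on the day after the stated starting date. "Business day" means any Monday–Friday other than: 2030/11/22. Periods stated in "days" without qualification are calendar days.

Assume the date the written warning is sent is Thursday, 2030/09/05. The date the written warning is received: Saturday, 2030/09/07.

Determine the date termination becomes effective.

The last day of the review period: 5 business days after Saturday, 2030/09/07, skipping weekends — Sep 9, Sep 10, Sep 11, Sep 12, Sep 13 — lands on Friday, 2030/09/13.
The last day of the improvement period: 15 calendar days after 2030/09/13 is 2030/09/28.
The last day of the notice period: 28 calendar days after 2030/09/28 is 2030/10/26.
The date termination becomes effective: 2030/10/26 + 28 days = 2030/11/23. That falls on a Saturday, so it rolls to the next business day, Monday, 2030/11/25.

2030/11/25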